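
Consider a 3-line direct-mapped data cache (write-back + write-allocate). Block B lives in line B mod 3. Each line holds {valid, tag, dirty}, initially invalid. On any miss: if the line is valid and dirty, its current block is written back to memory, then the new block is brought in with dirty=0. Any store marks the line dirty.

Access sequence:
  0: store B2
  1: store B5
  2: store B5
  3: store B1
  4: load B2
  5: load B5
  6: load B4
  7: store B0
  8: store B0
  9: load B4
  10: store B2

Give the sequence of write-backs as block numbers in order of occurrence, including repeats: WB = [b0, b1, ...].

WB = [2, 5, 1]

0: W B2 → L2 miss [D]
1: W B5 → L2 miss wb→B2 [D]
2: W B5 → L2 hit [D]
3: W B1 → L1 miss [D]
4: R B2 → L2 miss wb→B5 [-]
5: R B5 → L2 miss [-]
6: R B4 → L1 miss wb→B1 [-]
7: W B0 → L0 miss [D]
8: W B0 → L0 hit [D]
9: R B4 → L1 hit [-]
10: W B2 → L2 miss [D]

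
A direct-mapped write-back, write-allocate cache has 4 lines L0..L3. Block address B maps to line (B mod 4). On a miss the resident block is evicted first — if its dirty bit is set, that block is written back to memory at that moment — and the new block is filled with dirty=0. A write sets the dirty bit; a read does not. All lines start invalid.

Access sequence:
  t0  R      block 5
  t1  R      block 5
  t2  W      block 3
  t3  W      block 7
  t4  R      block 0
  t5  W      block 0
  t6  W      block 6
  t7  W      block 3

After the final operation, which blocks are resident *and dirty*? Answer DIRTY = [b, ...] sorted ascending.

  0 | R B5 → L1 miss [-]
  1 | R B5 → L1 hit [-]
  2 | W B3 → L3 miss [D]
  3 | W B7 → L3 miss wb→B3 [D]
  4 | R B0 → L0 miss [-]
  5 | W B0 → L0 hit [D]
  6 | W B6 → L2 miss [D]
  7 | W B3 → L3 miss wb→B7 [D]

DIRTY = [0, 3, 6]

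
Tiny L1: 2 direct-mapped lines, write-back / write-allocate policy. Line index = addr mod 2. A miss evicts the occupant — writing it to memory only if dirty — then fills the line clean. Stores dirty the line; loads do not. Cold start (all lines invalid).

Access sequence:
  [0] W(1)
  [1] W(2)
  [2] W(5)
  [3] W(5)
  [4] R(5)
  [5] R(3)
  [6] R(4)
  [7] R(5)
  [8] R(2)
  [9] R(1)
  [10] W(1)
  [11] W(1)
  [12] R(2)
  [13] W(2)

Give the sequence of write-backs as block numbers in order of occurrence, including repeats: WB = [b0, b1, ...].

  0 | W B1 → L1 miss [D]
  1 | W B2 → L0 miss [D]
  2 | W B5 → L1 miss wb→B1 [D]
  3 | W B5 → L1 hit [D]
  4 | R B5 → L1 hit [D]
  5 | R B3 → L1 miss wb→B5 [-]
  6 | R B4 → L0 miss wb→B2 [-]
  7 | R B5 → L1 miss [-]
  8 | R B2 → L0 miss [-]
  9 | R B1 → L1 miss [-]
  10 | W B1 → L1 hit [D]
  11 | W B1 → L1 hit [D]
  12 | R B2 → L0 hit [-]
  13 | W B2 → L0 hit [D]

WB = [1, 5, 2]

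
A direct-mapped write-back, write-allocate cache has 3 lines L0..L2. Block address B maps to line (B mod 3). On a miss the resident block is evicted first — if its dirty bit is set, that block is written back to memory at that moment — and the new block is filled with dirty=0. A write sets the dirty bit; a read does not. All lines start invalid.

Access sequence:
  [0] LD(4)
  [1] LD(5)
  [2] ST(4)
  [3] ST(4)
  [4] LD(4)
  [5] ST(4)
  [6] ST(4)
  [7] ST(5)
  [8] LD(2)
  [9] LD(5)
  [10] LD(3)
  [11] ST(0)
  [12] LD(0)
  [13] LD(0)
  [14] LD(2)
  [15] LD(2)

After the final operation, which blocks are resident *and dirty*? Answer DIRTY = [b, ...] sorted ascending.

DIRTY = [0, 4]

0: R B4 → L1 miss [-]
1: R B5 → L2 miss [-]
2: W B4 → L1 hit [D]
3: W B4 → L1 hit [D]
4: R B4 → L1 hit [D]
5: W B4 → L1 hit [D]
6: W B4 → L1 hit [D]
7: W B5 → L2 hit [D]
8: R B2 → L2 miss wb→B5 [-]
9: R B5 → L2 miss [-]
10: R B3 → L0 miss [-]
11: W B0 → L0 miss [D]
12: R B0 → L0 hit [D]
13: R B0 → L0 hit [D]
14: R B2 → L2 miss [-]
15: R B2 → L2 hit [-]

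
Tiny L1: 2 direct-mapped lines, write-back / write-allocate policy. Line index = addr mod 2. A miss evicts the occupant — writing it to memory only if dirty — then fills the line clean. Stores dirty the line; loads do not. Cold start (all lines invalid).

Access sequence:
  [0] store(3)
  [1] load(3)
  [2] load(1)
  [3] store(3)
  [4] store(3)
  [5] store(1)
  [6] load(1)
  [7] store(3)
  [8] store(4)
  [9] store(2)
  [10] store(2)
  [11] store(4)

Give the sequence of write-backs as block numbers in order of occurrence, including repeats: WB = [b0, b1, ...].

WB = [3, 3, 1, 4, 2]

  0 | W B3 → L1 miss [D]
  1 | R B3 → L1 hit [D]
  2 | R B1 → L1 miss wb→B3 [-]
  3 | W B3 → L1 miss [D]
  4 | W B3 → L1 hit [D]
  5 | W B1 → L1 miss wb→B3 [D]
  6 | R B1 → L1 hit [D]
  7 | W B3 → L1 miss wb→B1 [D]
  8 | W B4 → L0 miss [D]
  9 | W B2 → L0 miss wb→B4 [D]
  10 | W B2 → L0 hit [D]
  11 | W B4 → L0 miss wb→B2 [D]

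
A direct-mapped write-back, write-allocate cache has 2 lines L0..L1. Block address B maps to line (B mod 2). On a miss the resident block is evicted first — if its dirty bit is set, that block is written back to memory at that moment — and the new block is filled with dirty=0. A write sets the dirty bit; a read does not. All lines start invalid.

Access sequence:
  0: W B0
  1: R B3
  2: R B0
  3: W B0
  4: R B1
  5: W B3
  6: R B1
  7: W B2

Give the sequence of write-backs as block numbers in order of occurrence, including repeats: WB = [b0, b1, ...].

0: W B0 -> L0 miss  d=D]
1: R B3 -> L1 miss  d=-]
2: R B0 -> L0 hit  d=D]
3: W B0 -> L0 hit  d=D]
4: R B1 -> L1 miss  d=-]
5: W B3 -> L1 miss  d=D]
6: R B1 -> L1 miss wb->B3  d=-]
7: W B2 -> L0 miss wb->B0  d=D]

WB = [3, 0]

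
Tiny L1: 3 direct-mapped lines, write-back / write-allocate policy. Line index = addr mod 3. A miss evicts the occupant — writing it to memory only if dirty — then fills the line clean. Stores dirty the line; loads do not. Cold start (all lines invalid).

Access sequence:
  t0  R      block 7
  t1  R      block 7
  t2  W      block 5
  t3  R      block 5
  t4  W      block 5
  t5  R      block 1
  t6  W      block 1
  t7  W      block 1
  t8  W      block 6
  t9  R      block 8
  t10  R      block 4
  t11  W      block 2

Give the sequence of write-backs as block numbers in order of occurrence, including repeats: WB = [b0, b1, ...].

0: R B7 -> L1 miss  d=-]
1: R B7 -> L1 hit  d=-]
2: W B5 -> L2 miss  d=D]
3: R B5 -> L2 hit  d=D]
4: W B5 -> L2 hit  d=D]
5: R B1 -> L1 miss  d=-]
6: W B1 -> L1 hit  d=D]
7: W B1 -> L1 hit  d=D]
8: W B6 -> L0 miss  d=D]
9: R B8 -> L2 miss wb->B5  d=-]
10: R B4 -> L1 miss wb->B1  d=-]
11: W B2 -> L2 miss  d=D]

WB = [5, 1]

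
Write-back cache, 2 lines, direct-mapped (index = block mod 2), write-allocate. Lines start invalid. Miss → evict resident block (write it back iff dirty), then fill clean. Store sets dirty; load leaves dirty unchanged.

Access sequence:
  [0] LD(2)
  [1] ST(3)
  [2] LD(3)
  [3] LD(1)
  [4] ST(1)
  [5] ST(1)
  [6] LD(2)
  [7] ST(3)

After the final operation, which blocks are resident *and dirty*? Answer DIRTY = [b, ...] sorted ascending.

DIRTY = [3]

  0 | R B2 → L0 miss [-]
  1 | W B3 → L1 miss [D]
  2 | R B3 → L1 hit [D]
  3 | R B1 → L1 miss wb→B3 [-]
  4 | W B1 → L1 hit [D]
  5 | W B1 → L1 hit [D]
  6 | R B2 → L0 hit [-]
  7 | W B3 → L1 miss wb→B1 [D]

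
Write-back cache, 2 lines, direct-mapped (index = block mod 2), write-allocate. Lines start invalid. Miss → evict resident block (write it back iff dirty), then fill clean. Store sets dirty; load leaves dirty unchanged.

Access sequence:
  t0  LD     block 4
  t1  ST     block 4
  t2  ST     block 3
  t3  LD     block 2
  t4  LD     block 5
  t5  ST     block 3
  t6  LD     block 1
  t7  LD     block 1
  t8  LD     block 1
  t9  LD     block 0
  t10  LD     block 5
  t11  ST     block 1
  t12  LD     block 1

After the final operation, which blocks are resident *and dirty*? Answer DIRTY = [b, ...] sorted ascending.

DIRTY = [1]

  0 | R B4 → L0 miss [-]
  1 | W B4 → L0 hit [D]
  2 | W B3 → L1 miss [D]
  3 | R B2 → L0 miss wb→B4 [-]
  4 | R B5 → L1 miss wb→B3 [-]
  5 | W B3 → L1 miss [D]
  6 | R B1 → L1 miss wb→B3 [-]
  7 | R B1 → L1 hit [-]
  8 | R B1 → L1 hit [-]
  9 | R B0 → L0 miss [-]
  10 | R B5 → L1 miss [-]
  11 | W B1 → L1 miss [D]
  12 | R B1 → L1 hit [D]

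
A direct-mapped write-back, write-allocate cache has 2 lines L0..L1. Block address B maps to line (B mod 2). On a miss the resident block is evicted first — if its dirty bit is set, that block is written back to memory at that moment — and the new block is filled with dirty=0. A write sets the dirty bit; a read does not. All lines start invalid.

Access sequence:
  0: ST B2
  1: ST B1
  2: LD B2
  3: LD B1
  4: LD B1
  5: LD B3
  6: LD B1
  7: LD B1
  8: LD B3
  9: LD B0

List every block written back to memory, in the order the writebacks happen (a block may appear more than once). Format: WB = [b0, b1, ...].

  0 | W B2 → L0 miss [D]
  1 | W B1 → L1 miss [D]
  2 | R B2 → L0 hit [D]
  3 | R B1 → L1 hit [D]
  4 | R B1 → L1 hit [D]
  5 | R B3 → L1 miss wb→B1 [-]
  6 | R B1 → L1 miss [-]
  7 | R B1 → L1 hit [-]
  8 | R B3 → L1 miss [-]
  9 | R B0 → L0 miss wb→B2 [-]

WB = [1, 2]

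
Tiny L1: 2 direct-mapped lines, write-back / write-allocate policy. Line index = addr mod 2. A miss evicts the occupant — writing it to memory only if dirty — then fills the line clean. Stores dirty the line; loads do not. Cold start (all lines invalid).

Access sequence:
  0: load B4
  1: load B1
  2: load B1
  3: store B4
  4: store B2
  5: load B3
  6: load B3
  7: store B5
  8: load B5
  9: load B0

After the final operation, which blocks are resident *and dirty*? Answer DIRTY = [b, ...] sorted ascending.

DIRTY = [5]

  0 | R B4 → L0 miss [-]
  1 | R B1 → L1 miss [-]
  2 | R B1 → L1 hit [-]
  3 | W B4 → L0 hit [D]
  4 | W B2 → L0 miss wb→B4 [D]
  5 | R B3 → L1 miss [-]
  6 | R B3 → L1 hit [-]
  7 | W B5 → L1 miss [D]
  8 | R B5 → L1 hit [D]
  9 | R B0 → L0 miss wb→B2 [-]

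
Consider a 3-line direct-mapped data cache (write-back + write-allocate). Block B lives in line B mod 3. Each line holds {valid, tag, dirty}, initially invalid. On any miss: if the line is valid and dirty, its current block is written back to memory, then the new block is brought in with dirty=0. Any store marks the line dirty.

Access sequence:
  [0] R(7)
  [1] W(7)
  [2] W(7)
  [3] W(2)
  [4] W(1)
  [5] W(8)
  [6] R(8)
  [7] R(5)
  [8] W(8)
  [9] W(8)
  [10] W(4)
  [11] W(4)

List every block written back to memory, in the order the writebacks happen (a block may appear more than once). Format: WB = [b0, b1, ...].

  0 | R B7 → L1 miss [-]
  1 | W B7 → L1 hit [D]
  2 | W B7 → L1 hit [D]
  3 | W B2 → L2 miss [D]
  4 | W B1 → L1 miss wb→B7 [D]
  5 | W B8 → L2 miss wb→B2 [D]
  6 | R B8 → L2 hit [D]
  7 | R B5 → L2 miss wb→B8 [-]
  8 | W B8 → L2 miss [D]
  9 | W B8 → L2 hit [D]
  10 | W B4 → L1 miss wb→B1 [D]
  11 | W B4 → L1 hit [D]

WB = [7, 2, 8, 1]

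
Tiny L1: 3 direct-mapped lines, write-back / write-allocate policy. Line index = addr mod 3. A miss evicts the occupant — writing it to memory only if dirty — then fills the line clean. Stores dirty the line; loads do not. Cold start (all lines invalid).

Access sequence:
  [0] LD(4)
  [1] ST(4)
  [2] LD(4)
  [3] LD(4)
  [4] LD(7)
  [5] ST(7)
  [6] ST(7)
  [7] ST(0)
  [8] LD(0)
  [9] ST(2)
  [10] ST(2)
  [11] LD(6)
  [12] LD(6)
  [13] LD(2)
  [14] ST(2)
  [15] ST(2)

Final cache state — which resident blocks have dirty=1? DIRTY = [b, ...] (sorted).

0: R B4 → L1 miss [-]
1: W B4 → L1 hit [D]
2: R B4 → L1 hit [D]
3: R B4 → L1 hit [D]
4: R B7 → L1 miss wb→B4 [-]
5: W B7 → L1 hit [D]
6: W B7 → L1 hit [D]
7: W B0 → L0 miss [D]
8: R B0 → L0 hit [D]
9: W B2 → L2 miss [D]
10: W B2 → L2 hit [D]
11: R B6 → L0 miss wb→B0 [-]
12: R B6 → L0 hit [-]
13: R B2 → L2 hit [D]
14: W B2 → L2 hit [D]
15: W B2 → L2 hit [D]

DIRTY = [2, 7]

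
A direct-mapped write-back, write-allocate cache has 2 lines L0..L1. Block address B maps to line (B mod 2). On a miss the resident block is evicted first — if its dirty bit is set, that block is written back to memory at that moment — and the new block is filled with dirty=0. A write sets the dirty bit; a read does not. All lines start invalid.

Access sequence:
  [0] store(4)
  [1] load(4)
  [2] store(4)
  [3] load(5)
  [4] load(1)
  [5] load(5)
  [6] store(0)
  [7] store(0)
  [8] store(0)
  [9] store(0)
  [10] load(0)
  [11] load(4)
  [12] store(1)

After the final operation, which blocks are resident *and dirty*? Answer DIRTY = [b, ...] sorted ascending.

DIRTY = [1]

  0 | W B4 → L0 miss [D]
  1 | R B4 → L0 hit [D]
  2 | W B4 → L0 hit [D]
  3 | R B5 → L1 miss [-]
  4 | R B1 → L1 miss [-]
  5 | R B5 → L1 miss [-]
  6 | W B0 → L0 miss wb→B4 [D]
  7 | W B0 → L0 hit [D]
  8 | W B0 → L0 hit [D]
  9 | W B0 → L0 hit [D]
  10 | R B0 → L0 hit [D]
  11 | R B4 → L0 miss wb→B0 [-]
  12 | W B1 → L1 miss [D]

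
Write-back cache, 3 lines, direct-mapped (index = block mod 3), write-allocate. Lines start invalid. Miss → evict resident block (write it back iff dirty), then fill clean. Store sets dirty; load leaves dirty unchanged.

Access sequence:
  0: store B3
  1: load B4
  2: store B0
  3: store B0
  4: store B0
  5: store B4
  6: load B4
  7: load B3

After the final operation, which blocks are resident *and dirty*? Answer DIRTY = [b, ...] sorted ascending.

DIRTY = [4]

0: W B3 → L0 miss [D]
1: R B4 → L1 miss [-]
2: W B0 → L0 miss wb→B3 [D]
3: W B0 → L0 hit [D]
4: W B0 → L0 hit [D]
5: W B4 → L1 hit [D]
6: R B4 → L1 hit [D]
7: R B3 → L0 miss wb→B0 [-]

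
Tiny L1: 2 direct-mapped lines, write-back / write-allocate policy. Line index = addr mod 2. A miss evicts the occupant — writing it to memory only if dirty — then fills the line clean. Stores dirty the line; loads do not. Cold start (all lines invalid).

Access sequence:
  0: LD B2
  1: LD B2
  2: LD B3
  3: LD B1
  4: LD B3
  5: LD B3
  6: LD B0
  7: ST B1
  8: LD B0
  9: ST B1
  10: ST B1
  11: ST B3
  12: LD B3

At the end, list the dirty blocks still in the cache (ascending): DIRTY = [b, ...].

  0 | R B2 → L0 miss [-]
  1 | R B2 → L0 hit [-]
  2 | R B3 → L1 miss [-]
  3 | R B1 → L1 miss [-]
  4 | R B3 → L1 miss [-]
  5 | R B3 → L1 hit [-]
  6 | R B0 → L0 miss [-]
  7 | W B1 → L1 miss [D]
  8 | R B0 → L0 hit [-]
  9 | W B1 → L1 hit [D]
  10 | W B1 → L1 hit [D]
  11 | W B3 → L1 miss wb→B1 [D]
  12 | R B3 → L1 hit [D]

DIRTY = [3]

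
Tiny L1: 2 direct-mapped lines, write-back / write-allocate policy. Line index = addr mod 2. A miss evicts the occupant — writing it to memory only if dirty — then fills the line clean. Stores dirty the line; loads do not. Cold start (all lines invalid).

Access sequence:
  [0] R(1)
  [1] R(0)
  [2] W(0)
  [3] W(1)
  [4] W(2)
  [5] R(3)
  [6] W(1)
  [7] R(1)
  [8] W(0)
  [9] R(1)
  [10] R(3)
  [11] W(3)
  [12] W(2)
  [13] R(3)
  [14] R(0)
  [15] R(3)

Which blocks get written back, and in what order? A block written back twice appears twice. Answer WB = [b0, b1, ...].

WB = [0, 1, 2, 1, 0, 2]

0: R B1 -> L1 miss  d=-]
1: R B0 -> L0 miss  d=-]
2: W B0 -> L0 hit  d=D]
3: W B1 -> L1 hit  d=D]
4: W B2 -> L0 miss wb->B0  d=D]
5: R B3 -> L1 miss wb->B1  d=-]
6: W B1 -> L1 miss  d=D]
7: R B1 -> L1 hit  d=D]
8: W B0 -> L0 miss wb->B2  d=D]
9: R B1 -> L1 hit  d=D]
10: R B3 -> L1 miss wb->B1  d=-]
11: W B3 -> L1 hit  d=D]
12: W B2 -> L0 miss wb->B0  d=D]
13: R B3 -> L1 hit  d=D]
14: R B0 -> L0 miss wb->B2  d=-]
15: R B3 -> L1 hit  d=D]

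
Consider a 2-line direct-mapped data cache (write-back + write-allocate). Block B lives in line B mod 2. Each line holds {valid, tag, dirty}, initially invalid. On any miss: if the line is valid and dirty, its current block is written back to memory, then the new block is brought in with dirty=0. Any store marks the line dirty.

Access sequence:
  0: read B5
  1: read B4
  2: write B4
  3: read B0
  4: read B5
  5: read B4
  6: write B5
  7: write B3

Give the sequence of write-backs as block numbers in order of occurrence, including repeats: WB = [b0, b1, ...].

WB = [4, 5]

  0 | R B5 → L1 miss [-]
  1 | R B4 → L0 miss [-]
  2 | W B4 → L0 hit [D]
  3 | R B0 → L0 miss wb→B4 [-]
  4 | R B5 → L1 hit [-]
  5 | R B4 → L0 miss [-]
  6 | W B5 → L1 hit [D]
  7 | W B3 → L1 miss wb→B5 [D]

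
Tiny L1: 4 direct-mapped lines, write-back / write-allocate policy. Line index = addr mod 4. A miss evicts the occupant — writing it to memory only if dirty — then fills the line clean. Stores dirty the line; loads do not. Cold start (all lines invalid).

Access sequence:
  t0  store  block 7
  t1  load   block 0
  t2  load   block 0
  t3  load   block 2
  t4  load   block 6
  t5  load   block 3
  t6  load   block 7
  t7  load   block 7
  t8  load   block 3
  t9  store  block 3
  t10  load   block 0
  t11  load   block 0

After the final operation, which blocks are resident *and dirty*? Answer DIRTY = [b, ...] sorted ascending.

DIRTY = [3]

  0 | W B7 → L3 miss [D]
  1 | R B0 → L0 miss [-]
  2 | R B0 → L0 hit [-]
  3 | R B2 → L2 miss [-]
  4 | R B6 → L2 miss [-]
  5 | R B3 → L3 miss wb→B7 [-]
  6 | R B7 → L3 miss [-]
  7 | R B7 → L3 hit [-]
  8 | R B3 → L3 miss [-]
  9 | W B3 → L3 hit [D]
  10 | R B0 → L0 hit [-]
  11 | R B0 → L0 hit [-]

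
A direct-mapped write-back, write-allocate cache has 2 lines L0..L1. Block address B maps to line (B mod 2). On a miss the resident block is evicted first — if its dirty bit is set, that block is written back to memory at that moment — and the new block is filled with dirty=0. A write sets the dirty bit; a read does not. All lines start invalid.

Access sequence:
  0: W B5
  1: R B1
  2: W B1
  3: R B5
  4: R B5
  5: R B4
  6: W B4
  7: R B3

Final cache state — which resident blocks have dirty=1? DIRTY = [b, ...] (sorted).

  0 | W B5 → L1 miss [D]
  1 | R B1 → L1 miss wb→B5 [-]
  2 | W B1 → L1 hit [D]
  3 | R B5 → L1 miss wb→B1 [-]
  4 | R B5 → L1 hit [-]
  5 | R B4 → L0 miss [-]
  6 | W B4 → L0 hit [D]
  7 | R B3 → L1 miss [-]

DIRTY = [4]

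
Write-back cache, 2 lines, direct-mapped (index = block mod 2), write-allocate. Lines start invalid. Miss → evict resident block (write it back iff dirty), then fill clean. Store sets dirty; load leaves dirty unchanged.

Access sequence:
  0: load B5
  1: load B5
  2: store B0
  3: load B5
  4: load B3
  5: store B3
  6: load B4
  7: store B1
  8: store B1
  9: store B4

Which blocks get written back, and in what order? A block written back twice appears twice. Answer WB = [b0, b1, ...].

  0 | R B5 → L1 miss [-]
  1 | R B5 → L1 hit [-]
  2 | W B0 → L0 miss [D]
  3 | R B5 → L1 hit [-]
  4 | R B3 → L1 miss [-]
  5 | W B3 → L1 hit [D]
  6 | R B4 → L0 miss wb→B0 [-]
  7 | W B1 → L1 miss wb→B3 [D]
  8 | W B1 → L1 hit [D]
  9 | W B4 → L0 hit [D]

WB = [0, 3]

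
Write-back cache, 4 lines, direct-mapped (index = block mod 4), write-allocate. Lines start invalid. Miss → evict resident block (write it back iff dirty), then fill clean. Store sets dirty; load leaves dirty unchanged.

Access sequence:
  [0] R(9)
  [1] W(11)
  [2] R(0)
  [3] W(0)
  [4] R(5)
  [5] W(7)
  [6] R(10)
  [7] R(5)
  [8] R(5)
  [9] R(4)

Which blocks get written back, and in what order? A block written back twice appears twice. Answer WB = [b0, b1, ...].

WB = [11, 0]

0: R B9 → L1 miss [-]
1: W B11 → L3 miss [D]
2: R B0 → L0 miss [-]
3: W B0 → L0 hit [D]
4: R B5 → L1 miss [-]
5: W B7 → L3 miss wb→B11 [D]
6: R B10 → L2 miss [-]
7: R B5 → L1 hit [-]
8: R B5 → L1 hit [-]
9: R B4 → L0 miss wb→B0 [-]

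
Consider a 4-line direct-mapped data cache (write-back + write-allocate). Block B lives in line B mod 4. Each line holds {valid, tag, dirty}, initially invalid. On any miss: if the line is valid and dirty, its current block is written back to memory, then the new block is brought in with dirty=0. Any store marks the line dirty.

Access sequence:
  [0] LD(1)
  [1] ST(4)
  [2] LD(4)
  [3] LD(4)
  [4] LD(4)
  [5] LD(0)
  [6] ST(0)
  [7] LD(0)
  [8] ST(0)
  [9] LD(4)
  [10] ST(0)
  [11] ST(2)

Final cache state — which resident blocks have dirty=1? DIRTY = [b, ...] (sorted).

DIRTY = [0, 2]

  0 | R B1 → L1 miss [-]
  1 | W B4 → L0 miss [D]
  2 | R B4 → L0 hit [D]
  3 | R B4 → L0 hit [D]
  4 | R B4 → L0 hit [D]
  5 | R B0 → L0 miss wb→B4 [-]
  6 | W B0 → L0 hit [D]
  7 | R B0 → L0 hit [D]
  8 | W B0 → L0 hit [D]
  9 | R B4 → L0 miss wb→B0 [-]
  10 | W B0 → L0 miss [D]
  11 | W B2 → L2 miss [D]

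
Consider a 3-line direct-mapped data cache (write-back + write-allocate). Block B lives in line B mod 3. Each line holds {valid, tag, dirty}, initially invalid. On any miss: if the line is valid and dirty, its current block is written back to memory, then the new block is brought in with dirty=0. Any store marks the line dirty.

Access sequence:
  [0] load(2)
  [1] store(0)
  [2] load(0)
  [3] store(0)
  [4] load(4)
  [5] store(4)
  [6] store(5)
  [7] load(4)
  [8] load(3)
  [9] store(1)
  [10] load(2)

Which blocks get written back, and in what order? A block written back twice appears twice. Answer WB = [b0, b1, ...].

WB = [0, 4, 5]

  0 | R B2 → L2 miss [-]
  1 | W B0 → L0 miss [D]
  2 | R B0 → L0 hit [D]
  3 | W B0 → L0 hit [D]
  4 | R B4 → L1 miss [-]
  5 | W B4 → L1 hit [D]
  6 | W B5 → L2 miss [D]
  7 | R B4 → L1 hit [D]
  8 | R B3 → L0 miss wb→B0 [-]
  9 | W B1 → L1 miss wb→B4 [D]
  10 | R B2 → L2 miss wb→B5 [-]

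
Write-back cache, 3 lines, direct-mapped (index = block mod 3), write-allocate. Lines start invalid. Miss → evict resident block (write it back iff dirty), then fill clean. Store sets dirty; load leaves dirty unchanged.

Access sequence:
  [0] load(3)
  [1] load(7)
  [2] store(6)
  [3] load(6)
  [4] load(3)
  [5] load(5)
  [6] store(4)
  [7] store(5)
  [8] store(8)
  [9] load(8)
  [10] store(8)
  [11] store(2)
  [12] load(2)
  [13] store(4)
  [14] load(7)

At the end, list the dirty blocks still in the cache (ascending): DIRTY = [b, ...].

0: R B3 → L0 miss [-]
1: R B7 → L1 miss [-]
2: W B6 → L0 miss [D]
3: R B6 → L0 hit [D]
4: R B3 → L0 miss wb→B6 [-]
5: R B5 → L2 miss [-]
6: W B4 → L1 miss [D]
7: W B5 → L2 hit [D]
8: W B8 → L2 miss wb→B5 [D]
9: R B8 → L2 hit [D]
10: W B8 → L2 hit [D]
11: W B2 → L2 miss wb→B8 [D]
12: R B2 → L2 hit [D]
13: W B4 → L1 hit [D]
14: R B7 → L1 miss wb→B4 [-]

DIRTY = [2]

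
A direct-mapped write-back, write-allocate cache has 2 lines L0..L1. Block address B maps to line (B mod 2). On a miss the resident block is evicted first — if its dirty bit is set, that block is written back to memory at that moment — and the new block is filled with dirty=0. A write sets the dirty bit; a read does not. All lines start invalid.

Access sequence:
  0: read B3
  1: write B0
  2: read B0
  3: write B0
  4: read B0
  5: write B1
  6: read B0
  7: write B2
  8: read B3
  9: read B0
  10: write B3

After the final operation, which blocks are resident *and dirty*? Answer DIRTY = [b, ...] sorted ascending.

0: R B3 -> L1 miss  d=-]
1: W B0 -> L0 miss  d=D]
2: R B0 -> L0 hit  d=D]
3: W B0 -> L0 hit  d=D]
4: R B0 -> L0 hit  d=D]
5: W B1 -> L1 miss  d=D]
6: R B0 -> L0 hit  d=D]
7: W B2 -> L0 miss wb->B0  d=D]
8: R B3 -> L1 miss wb->B1  d=-]
9: R B0 -> L0 miss wb->B2  d=-]
10: W B3 -> L1 hit  d=D]

DIRTY = [3]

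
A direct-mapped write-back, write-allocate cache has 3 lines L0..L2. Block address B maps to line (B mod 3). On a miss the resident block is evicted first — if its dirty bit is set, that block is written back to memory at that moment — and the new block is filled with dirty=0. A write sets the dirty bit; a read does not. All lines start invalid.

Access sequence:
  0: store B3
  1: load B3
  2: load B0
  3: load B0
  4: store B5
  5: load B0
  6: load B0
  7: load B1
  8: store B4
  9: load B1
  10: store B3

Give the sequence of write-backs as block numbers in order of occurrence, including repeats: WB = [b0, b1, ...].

0: W B3 -> L0 miss  d=D]
1: R B3 -> L0 hit  d=D]
2: R B0 -> L0 miss wb->B3  d=-]
3: R B0 -> L0 hit  d=-]
4: W B5 -> L2 miss  d=D]
5: R B0 -> L0 hit  d=-]
6: R B0 -> L0 hit  d=-]
7: R B1 -> L1 miss  d=-]
8: W B4 -> L1 miss  d=D]
9: R B1 -> L1 miss wb->B4  d=-]
10: W B3 -> L0 miss  d=D]

WB = [3, 4]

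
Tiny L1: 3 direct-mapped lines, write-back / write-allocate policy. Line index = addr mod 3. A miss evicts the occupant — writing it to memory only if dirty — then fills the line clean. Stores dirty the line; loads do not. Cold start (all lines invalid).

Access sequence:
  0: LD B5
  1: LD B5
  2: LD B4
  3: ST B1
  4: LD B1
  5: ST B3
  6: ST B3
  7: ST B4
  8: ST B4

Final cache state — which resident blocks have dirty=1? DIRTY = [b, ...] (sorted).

DIRTY = [3, 4]

  0 | R B5 → L2 miss [-]
  1 | R B5 → L2 hit [-]
  2 | R B4 → L1 miss [-]
  3 | W B1 → L1 miss [D]
  4 | R B1 → L1 hit [D]
  5 | W B3 → L0 miss [D]
  6 | W B3 → L0 hit [D]
  7 | W B4 → L1 miss wb→B1 [D]
  8 | W B4 → L1 hit [D]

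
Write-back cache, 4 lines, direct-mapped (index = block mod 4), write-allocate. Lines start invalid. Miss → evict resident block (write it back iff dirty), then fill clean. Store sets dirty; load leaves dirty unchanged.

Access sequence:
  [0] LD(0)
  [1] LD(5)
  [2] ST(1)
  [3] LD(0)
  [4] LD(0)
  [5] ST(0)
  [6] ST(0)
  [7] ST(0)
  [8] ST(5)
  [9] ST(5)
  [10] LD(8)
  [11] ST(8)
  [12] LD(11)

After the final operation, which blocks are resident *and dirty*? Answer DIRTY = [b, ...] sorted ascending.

0: R B0 → L0 miss [-]
1: R B5 → L1 miss [-]
2: W B1 → L1 miss [D]
3: R B0 → L0 hit [-]
4: R B0 → L0 hit [-]
5: W B0 → L0 hit [D]
6: W B0 → L0 hit [D]
7: W B0 → L0 hit [D]
8: W B5 → L1 miss wb→B1 [D]
9: W B5 → L1 hit [D]
10: R B8 → L0 miss wb→B0 [-]
11: W B8 → L0 hit [D]
12: R B11 → L3 miss [-]

DIRTY = [5, 8]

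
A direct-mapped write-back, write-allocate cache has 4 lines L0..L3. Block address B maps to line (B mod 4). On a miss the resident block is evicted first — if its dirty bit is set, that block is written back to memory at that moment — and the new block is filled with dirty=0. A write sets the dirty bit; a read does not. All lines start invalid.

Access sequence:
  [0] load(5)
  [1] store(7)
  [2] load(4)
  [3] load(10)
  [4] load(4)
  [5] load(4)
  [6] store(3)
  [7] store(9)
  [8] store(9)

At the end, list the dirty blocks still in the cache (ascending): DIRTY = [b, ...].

DIRTY = [3, 9]

0: R B5 -> L1 miss  d=-]
1: W B7 -> L3 miss  d=D]
2: R B4 -> L0 miss  d=-]
3: R B10 -> L2 miss  d=-]
4: R B4 -> L0 hit  d=-]
5: R B4 -> L0 hit  d=-]
6: W B3 -> L3 miss wb->B7  d=D]
7: W B9 -> L1 miss  d=D]
8: W B9 -> L1 hit  d=D]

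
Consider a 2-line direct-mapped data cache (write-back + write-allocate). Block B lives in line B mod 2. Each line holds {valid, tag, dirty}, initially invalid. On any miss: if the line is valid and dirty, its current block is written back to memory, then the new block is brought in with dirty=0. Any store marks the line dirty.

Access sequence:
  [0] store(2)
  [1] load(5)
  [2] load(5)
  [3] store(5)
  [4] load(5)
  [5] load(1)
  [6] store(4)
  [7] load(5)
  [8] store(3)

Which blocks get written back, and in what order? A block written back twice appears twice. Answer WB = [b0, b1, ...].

0: W B2 → L0 miss [D]
1: R B5 → L1 miss [-]
2: R B5 → L1 hit [-]
3: W B5 → L1 hit [D]
4: R B5 → L1 hit [D]
5: R B1 → L1 miss wb→B5 [-]
6: W B4 → L0 miss wb→B2 [D]
7: R B5 → L1 miss [-]
8: W B3 → L1 miss [D]

WB = [5, 2]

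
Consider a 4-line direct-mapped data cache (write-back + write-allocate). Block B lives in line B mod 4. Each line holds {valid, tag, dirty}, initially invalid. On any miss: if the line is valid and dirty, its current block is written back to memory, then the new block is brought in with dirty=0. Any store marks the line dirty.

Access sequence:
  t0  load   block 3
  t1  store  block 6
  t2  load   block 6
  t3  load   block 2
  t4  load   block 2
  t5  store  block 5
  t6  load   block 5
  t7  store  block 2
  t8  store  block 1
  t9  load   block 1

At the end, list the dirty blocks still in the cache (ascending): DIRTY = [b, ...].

  0 | R B3 → L3 miss [-]
  1 | W B6 → L2 miss [D]
  2 | R B6 → L2 hit [D]
  3 | R B2 → L2 miss wb→B6 [-]
  4 | R B2 → L2 hit [-]
  5 | W B5 → L1 miss [D]
  6 | R B5 → L1 hit [D]
  7 | W B2 → L2 hit [D]
  8 | W B1 → L1 miss wb→B5 [D]
  9 | R B1 → L1 hit [D]

DIRTY = [1, 2]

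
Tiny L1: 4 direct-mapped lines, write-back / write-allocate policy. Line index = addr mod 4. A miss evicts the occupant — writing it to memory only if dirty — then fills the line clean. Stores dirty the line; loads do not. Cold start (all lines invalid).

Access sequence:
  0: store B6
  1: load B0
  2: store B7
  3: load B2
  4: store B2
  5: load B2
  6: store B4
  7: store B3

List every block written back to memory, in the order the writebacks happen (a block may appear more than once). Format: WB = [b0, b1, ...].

WB = [6, 7]

0: W B6 -> L2 miss  d=D]
1: R B0 -> L0 miss  d=-]
2: W B7 -> L3 miss  d=D]
3: R B2 -> L2 miss wb->B6  d=-]
4: W B2 -> L2 hit  d=D]
5: R B2 -> L2 hit  d=D]
6: W B4 -> L0 miss  d=D]
7: W B3 -> L3 miss wb->B7  d=D]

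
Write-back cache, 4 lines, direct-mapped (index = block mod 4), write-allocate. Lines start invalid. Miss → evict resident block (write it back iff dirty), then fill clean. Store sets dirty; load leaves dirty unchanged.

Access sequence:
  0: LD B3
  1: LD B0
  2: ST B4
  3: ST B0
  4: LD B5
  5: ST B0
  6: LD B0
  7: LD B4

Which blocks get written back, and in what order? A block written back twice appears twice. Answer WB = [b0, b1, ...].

WB = [4, 0]

  0 | R B3 → L3 miss [-]
  1 | R B0 → L0 miss [-]
  2 | W B4 → L0 miss [D]
  3 | W B0 → L0 miss wb→B4 [D]
  4 | R B5 → L1 miss [-]
  5 | W B0 → L0 hit [D]
  6 | R B0 → L0 hit [D]
  7 | R B4 → L0 miss wb→B0 [-]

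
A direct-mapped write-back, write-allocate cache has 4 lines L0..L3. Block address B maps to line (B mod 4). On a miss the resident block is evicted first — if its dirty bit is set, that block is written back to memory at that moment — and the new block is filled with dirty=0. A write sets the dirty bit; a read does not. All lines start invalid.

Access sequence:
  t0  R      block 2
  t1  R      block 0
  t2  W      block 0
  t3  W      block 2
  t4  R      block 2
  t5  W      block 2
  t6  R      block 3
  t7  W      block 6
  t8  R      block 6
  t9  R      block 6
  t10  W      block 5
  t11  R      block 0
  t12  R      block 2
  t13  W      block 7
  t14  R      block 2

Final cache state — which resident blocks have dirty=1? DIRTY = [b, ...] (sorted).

DIRTY = [0, 5, 7]

  0 | R B2 → L2 miss [-]
  1 | R B0 → L0 miss [-]
  2 | W B0 → L0 hit [D]
  3 | W B2 → L2 hit [D]
  4 | R B2 → L2 hit [D]
  5 | W B2 → L2 hit [D]
  6 | R B3 → L3 miss [-]
  7 | W B6 → L2 miss wb→B2 [D]
  8 | R B6 → L2 hit [D]
  9 | R B6 → L2 hit [D]
  10 | W B5 → L1 miss [D]
  11 | R B0 → L0 hit [D]
  12 | R B2 → L2 miss wb→B6 [-]
  13 | W B7 → L3 miss [D]
  14 | R B2 → L2 hit [-]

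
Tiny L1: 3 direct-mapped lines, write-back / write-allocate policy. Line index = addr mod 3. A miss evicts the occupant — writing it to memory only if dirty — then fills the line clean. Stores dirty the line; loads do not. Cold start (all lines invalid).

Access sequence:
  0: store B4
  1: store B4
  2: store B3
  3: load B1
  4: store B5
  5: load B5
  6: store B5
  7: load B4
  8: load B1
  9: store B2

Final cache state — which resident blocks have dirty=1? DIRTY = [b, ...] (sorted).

0: W B4 → L1 miss [D]
1: W B4 → L1 hit [D]
2: W B3 → L0 miss [D]
3: R B1 → L1 miss wb→B4 [-]
4: W B5 → L2 miss [D]
5: R B5 → L2 hit [D]
6: W B5 → L2 hit [D]
7: R B4 → L1 miss [-]
8: R B1 → L1 miss [-]
9: W B2 → L2 miss wb→B5 [D]

DIRTY = [2, 3]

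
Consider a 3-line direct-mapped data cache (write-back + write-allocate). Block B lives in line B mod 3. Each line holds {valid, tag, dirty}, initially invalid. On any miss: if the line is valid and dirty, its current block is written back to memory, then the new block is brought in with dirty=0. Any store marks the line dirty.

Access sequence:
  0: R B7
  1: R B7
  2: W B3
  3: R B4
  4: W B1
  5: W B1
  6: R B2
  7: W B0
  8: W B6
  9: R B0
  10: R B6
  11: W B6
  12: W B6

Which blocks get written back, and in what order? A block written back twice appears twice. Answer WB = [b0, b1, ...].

WB = [3, 0, 6]

0: R B7 → L1 miss [-]
1: R B7 → L1 hit [-]
2: W B3 → L0 miss [D]
3: R B4 → L1 miss [-]
4: W B1 → L1 miss [D]
5: W B1 → L1 hit [D]
6: R B2 → L2 miss [-]
7: W B0 → L0 miss wb→B3 [D]
8: W B6 → L0 miss wb→B0 [D]
9: R B0 → L0 miss wb→B6 [-]
10: R B6 → L0 miss [-]
11: W B6 → L0 hit [D]
12: W B6 → L0 hit [D]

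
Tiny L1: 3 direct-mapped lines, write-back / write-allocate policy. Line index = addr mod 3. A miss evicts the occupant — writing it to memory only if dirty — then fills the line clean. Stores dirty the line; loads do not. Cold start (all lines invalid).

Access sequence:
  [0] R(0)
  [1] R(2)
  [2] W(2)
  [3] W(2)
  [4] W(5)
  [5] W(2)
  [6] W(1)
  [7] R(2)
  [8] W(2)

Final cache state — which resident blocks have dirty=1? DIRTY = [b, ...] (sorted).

0: R B0 -> L0 miss  d=-]
1: R B2 -> L2 miss  d=-]
2: W B2 -> L2 hit  d=D]
3: W B2 -> L2 hit  d=D]
4: W B5 -> L2 miss wb->B2  d=D]
5: W B2 -> L2 miss wb->B5  d=D]
6: W B1 -> L1 miss  d=D]
7: R B2 -> L2 hit  d=D]
8: W B2 -> L2 hit  d=D]

DIRTY = [1, 2]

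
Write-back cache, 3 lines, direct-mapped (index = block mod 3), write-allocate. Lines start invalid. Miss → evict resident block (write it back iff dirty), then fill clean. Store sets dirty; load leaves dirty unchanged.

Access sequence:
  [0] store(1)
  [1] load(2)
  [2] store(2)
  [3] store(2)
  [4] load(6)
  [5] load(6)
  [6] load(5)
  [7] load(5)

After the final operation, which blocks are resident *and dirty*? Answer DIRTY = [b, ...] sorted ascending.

0: W B1 → L1 miss [D]
1: R B2 → L2 miss [-]
2: W B2 → L2 hit [D]
3: W B2 → L2 hit [D]
4: R B6 → L0 miss [-]
5: R B6 → L0 hit [-]
6: R B5 → L2 miss wb→B2 [-]
7: R B5 → L2 hit [-]

DIRTY = [1]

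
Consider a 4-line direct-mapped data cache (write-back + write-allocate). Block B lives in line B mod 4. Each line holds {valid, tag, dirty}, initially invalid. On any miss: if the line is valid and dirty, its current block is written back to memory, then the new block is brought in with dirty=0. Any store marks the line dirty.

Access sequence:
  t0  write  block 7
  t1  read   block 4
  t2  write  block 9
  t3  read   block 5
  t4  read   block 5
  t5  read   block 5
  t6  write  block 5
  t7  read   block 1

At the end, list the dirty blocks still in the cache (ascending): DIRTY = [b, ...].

DIRTY = [7]

0: W B7 → L3 miss [D]
1: R B4 → L0 miss [-]
2: W B9 → L1 miss [D]
3: R B5 → L1 miss wb→B9 [-]
4: R B5 → L1 hit [-]
5: R B5 → L1 hit [-]
6: W B5 → L1 hit [D]
7: R B1 → L1 miss wb→B5 [-]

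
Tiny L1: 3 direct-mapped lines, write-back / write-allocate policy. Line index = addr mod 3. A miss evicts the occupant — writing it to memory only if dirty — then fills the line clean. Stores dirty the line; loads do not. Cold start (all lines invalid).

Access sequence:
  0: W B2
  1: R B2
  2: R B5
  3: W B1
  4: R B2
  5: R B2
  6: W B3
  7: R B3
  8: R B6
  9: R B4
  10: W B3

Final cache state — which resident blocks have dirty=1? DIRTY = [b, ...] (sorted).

DIRTY = [3]

0: W B2 -> L2 miss  d=D]
1: R B2 -> L2 hit  d=D]
2: R B5 -> L2 miss wb->B2  d=-]
3: W B1 -> L1 miss  d=D]
4: R B2 -> L2 miss  d=-]
5: R B2 -> L2 hit  d=-]
6: W B3 -> L0 miss  d=D]
7: R B3 -> L0 hit  d=D]
8: R B6 -> L0 miss wb->B3  d=-]
9: R B4 -> L1 miss wb->B1  d=-]
10: W B3 -> L0 miss  d=D]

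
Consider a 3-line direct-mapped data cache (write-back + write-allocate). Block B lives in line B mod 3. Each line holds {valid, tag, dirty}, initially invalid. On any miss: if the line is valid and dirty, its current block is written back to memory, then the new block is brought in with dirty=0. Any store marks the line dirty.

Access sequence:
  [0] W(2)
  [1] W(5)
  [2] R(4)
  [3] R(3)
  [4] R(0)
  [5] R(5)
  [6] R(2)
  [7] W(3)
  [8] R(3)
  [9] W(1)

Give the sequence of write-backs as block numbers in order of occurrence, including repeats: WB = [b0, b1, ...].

WB = [2, 5]

  0 | W B2 → L2 miss [D]
  1 | W B5 → L2 miss wb→B2 [D]
  2 | R B4 → L1 miss [-]
  3 | R B3 → L0 miss [-]
  4 | R B0 → L0 miss [-]
  5 | R B5 → L2 hit [D]
  6 | R B2 → L2 miss wb→B5 [-]
  7 | W B3 → L0 miss [D]
  8 | R B3 → L0 hit [D]
  9 | W B1 → L1 miss [D]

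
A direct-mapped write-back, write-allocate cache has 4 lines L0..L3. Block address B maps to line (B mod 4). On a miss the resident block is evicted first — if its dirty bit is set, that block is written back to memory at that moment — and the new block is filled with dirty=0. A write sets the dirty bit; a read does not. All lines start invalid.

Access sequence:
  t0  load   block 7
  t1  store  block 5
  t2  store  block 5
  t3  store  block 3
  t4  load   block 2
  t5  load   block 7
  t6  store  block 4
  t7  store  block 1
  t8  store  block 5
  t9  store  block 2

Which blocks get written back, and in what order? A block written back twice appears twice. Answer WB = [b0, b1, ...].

0: R B7 → L3 miss [-]
1: W B5 → L1 miss [D]
2: W B5 → L1 hit [D]
3: W B3 → L3 miss [D]
4: R B2 → L2 miss [-]
5: R B7 → L3 miss wb→B3 [-]
6: W B4 → L0 miss [D]
7: W B1 → L1 miss wb→B5 [D]
8: W B5 → L1 miss wb→B1 [D]
9: W B2 → L2 hit [D]

WB = [3, 5, 1]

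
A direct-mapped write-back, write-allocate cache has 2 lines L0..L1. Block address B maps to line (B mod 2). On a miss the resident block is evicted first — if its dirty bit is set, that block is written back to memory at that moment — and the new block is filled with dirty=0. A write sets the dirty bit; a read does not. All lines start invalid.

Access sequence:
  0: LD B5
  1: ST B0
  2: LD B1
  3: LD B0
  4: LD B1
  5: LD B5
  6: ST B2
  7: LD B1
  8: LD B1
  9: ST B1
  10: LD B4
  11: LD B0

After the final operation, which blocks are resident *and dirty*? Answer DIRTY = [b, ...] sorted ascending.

0: R B5 → L1 miss [-]
1: W B0 → L0 miss [D]
2: R B1 → L1 miss [-]
3: R B0 → L0 hit [D]
4: R B1 → L1 hit [-]
5: R B5 → L1 miss [-]
6: W B2 → L0 miss wb→B0 [D]
7: R B1 → L1 miss [-]
8: R B1 → L1 hit [-]
9: W B1 → L1 hit [D]
10: R B4 → L0 miss wb→B2 [-]
11: R B0 → L0 miss [-]

DIRTY = [1]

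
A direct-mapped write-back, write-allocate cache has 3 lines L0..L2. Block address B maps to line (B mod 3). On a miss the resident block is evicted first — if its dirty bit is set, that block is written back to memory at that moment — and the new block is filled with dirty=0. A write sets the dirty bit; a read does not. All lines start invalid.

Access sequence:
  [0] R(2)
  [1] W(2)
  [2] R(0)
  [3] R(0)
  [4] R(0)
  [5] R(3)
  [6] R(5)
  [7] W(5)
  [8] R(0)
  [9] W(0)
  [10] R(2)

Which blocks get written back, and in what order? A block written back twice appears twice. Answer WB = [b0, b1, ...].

0: R B2 → L2 miss [-]
1: W B2 → L2 hit [D]
2: R B0 → L0 miss [-]
3: R B0 → L0 hit [-]
4: R B0 → L0 hit [-]
5: R B3 → L0 miss [-]
6: R B5 → L2 miss wb→B2 [-]
7: W B5 → L2 hit [D]
8: R B0 → L0 miss [-]
9: W B0 → L0 hit [D]
10: R B2 → L2 miss wb→B5 [-]

WB = [2, 5]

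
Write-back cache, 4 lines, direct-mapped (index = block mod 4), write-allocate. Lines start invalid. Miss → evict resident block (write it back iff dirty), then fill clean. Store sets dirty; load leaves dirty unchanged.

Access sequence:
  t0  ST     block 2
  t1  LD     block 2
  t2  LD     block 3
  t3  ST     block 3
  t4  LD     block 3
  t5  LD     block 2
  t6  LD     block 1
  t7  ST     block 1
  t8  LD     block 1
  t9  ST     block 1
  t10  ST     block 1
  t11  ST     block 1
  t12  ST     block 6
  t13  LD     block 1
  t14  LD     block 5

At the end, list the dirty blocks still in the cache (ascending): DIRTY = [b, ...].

  0 | W B2 → L2 miss [D]
  1 | R B2 → L2 hit [D]
  2 | R B3 → L3 miss [-]
  3 | W B3 → L3 hit [D]
  4 | R B3 → L3 hit [D]
  5 | R B2 → L2 hit [D]
  6 | R B1 → L1 miss [-]
  7 | W B1 → L1 hit [D]
  8 | R B1 → L1 hit [D]
  9 | W B1 → L1 hit [D]
  10 | W B1 → L1 hit [D]
  11 | W B1 → L1 hit [D]
  12 | W B6 → L2 miss wb→B2 [D]
  13 | R B1 → L1 hit [D]
  14 | R B5 → L1 miss wb→B1 [-]

DIRTY = [3, 6]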